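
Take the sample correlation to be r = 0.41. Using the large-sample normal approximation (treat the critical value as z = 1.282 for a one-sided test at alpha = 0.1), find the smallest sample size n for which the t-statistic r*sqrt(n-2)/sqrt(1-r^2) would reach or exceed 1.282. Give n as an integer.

Need r·√(n−2)/√(1−r²) ≥ 1.282
√(n−2) ≥ 1.282·√(1−0.1681) / 0.41 = 1.282·0.912086 / 0.41 = 2.8519
n−2 ≥ 8.1333  ⇒  n ≥ 10.1333
Smallest integer n = 11

11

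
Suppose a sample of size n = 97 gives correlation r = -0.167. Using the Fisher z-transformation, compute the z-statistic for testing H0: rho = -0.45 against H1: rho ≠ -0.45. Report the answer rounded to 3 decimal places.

z_r = atanh(-0.167) = -0.168579,  z_0 = atanh(-0.45) = -0.484700
SE = 1/√(n−3) = 1/√94 = 0.103142
z = (z_r − z_0)/SE = (-0.168579 − (-0.484700)) / 0.103142 = 0.316121 / 0.103142 = 3.065

3.065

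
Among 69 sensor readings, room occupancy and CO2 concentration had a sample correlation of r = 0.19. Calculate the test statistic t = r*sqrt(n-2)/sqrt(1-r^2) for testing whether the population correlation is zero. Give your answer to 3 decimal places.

1 − r² = 1 − 0.0361 = 0.9639;  √(1−r²) = 0.981784
√(n−2) = √67 = 8.185353
t = r·√(n−2)/√(1−r²) = 0.19 · 8.185353 / 0.981784 = 1.584

1.584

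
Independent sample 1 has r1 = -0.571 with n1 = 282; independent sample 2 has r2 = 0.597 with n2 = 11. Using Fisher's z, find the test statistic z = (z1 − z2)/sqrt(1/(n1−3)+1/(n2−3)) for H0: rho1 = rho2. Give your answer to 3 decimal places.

-3.730

Fisher z-transforms: z1 = atanh(-0.571) = -0.649005, z2 = atanh(0.597) = 0.688473; difference d = -1.337478
Var(d) = 1/279 + 1/8 = 0.0035842 + 0.1250000 = 0.1285842
z = d/√Var(d) = -1.337478 / √0.1285842 = -1.337478 / 0.358586 = -3.730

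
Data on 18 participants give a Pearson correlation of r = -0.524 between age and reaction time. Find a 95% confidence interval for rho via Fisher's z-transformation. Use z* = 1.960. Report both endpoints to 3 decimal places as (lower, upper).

z_r = atanh(-0.524) = -0.581838;  SE = 1/√(n−3) = 1/√15 = 0.258199
z-limits: -0.581838 ± 1.960·0.258199 = -0.581838 ± 0.506070 = [-1.087908, -0.075768]
ρ-limits: (tanh -1.087908, tanh -0.075768) = (-0.796, -0.076)

(-0.796, -0.076)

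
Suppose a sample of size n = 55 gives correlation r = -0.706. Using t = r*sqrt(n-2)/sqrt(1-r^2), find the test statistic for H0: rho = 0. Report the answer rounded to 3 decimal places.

1 − r² = 1 − 0.498436 = 0.501564;  √(1−r²) = 0.708212
√(n−2) = √53 = 7.280110
t = r·√(n−2)/√(1−r²) = -0.706 · 7.280110 / 0.708212 = -7.257

-7.257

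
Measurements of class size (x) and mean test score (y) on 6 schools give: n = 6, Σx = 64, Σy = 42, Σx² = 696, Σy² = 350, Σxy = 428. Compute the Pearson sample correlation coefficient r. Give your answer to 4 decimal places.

-0.7319

S_xy = nΣxy − ΣxΣy = 6·428 − 64·42 = 2568 − 2688 = -120
S_xx = nΣx² − (Σx)² = 6·696 − 64² = 4176 − 4096 = 80
S_yy = nΣy² − (Σy)² = 6·350 − 42² = 2100 − 1764 = 336
r = S_xy / √(S_xx·S_yy) = -120 / √(80·336) = -120 / √26880 = -120 / 163.9512 = -0.7319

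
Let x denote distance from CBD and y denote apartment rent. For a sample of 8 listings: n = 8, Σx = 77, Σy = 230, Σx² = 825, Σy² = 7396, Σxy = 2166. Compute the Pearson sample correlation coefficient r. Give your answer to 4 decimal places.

-0.1863

Numerator: nΣxy − (Σx)(Σy) = 8·2166 − (77)(230) = -382
Denominator: √[(nΣx²−(Σx)²)(nΣy²−(Σy)²)]
  nΣx²−(Σx)² = 8·825 − 5929 = 671;  nΣy²−(Σy)² = 8·7396 − 52900 = 6268
  √(671·6268) = √4205828 = 2050.8115
r = -382 / 2050.8115 = -0.1863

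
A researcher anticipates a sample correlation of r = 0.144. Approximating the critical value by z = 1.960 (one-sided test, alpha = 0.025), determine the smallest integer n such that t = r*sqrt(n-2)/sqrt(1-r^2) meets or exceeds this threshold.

184

r√(n−2)/√(1−r²) ≥ 1.960  ⇔  n−2 ≥ (1.960)²·(1−r²)/r²
(1−r²)/r² = (1−0.020736)/0.020736 = 47.2253
n ≥ 2 + 3.8416·47.2253 = 2 + 181.4207 = 183.4207
⌈183.4207⌉ = 184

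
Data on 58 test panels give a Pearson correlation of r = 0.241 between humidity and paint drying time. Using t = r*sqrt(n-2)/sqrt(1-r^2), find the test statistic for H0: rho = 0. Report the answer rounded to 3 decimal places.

t = r·√(n−2) / √(1−r²) with r = 0.241, n = 58
  = 0.241·√56 / √(1 − 0.058081)
  = 0.241·7.483315 / 0.970525
  = 1.803479 / 0.970525 = 1.858

1.858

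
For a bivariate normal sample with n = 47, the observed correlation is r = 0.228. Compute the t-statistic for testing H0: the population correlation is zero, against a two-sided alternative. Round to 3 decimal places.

t = r·√(n−2) / √(1−r²) with r = 0.228, n = 47
  = 0.228·√45 / √(1 − 0.051984)
  = 0.228·6.708204 / 0.973661
  = 1.529471 / 0.973661 = 1.571

1.571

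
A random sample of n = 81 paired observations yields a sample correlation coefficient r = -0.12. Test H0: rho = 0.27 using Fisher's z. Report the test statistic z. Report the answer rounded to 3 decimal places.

z_r = atanh(-0.12) = -0.120581,  z_0 = atanh(0.27) = 0.276864
SE = 1/√(n−3) = 1/√78 = 0.113228
z = (z_r − z_0)/SE = (-0.120581 − 0.276864) / 0.113228 = -0.397445 / 0.113228 = -3.510

-3.510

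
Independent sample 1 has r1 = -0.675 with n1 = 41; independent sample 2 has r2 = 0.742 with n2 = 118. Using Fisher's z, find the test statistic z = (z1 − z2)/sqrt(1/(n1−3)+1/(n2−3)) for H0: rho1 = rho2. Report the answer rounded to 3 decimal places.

z1 = atanh(-0.675) = -0.819872,  z2 = atanh(0.742) = 0.954915
SE = √(1/(n1−3) + 1/(n2−3)) = √(1/38 + 1/115) = √(0.0263158 + 0.0086957) = √0.0350115 = 0.187114
z = (z1 − z2)/SE = (-0.819872 − 0.954915) / 0.187114 = -1.774787 / 0.187114 = -9.485

-9.485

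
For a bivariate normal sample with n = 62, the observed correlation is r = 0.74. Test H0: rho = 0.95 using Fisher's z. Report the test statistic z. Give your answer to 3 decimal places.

-6.769

Fisher z: atanh(0.74) = 0.950479, atanh(0.95) = 1.831781
z = (z_r − z_0)·√(n−3) = (0.950479 − 1.831781)·√59 = -0.881302 · 7.681146 = -6.769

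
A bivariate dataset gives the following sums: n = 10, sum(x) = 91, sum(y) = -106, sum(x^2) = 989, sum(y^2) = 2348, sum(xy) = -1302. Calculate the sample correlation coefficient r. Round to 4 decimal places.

S_xy = nΣxy − ΣxΣy = 10·(-1302) − 91·(-106) = -13020 − (-9646) = -3374
S_xx = nΣx² − (Σx)² = 10·989 − 91² = 9890 − 8281 = 1609
S_yy = nΣy² − (Σy)² = 10·2348 − (-106)² = 23480 − 11236 = 12244
r = S_xy / √(S_xx·S_yy) = -3374 / √(1609·12244) = -3374 / √19700596 = -3374 / 4438.5353 = -0.7602

-0.7602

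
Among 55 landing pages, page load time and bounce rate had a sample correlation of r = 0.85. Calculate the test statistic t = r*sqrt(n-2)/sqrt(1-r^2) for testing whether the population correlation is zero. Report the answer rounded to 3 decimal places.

11.747

1 − r² = 1 − 0.7225 = 0.2775;  √(1−r²) = 0.526783
√(n−2) = √53 = 7.280110
t = r·√(n−2)/√(1−r²) = 0.85 · 7.280110 / 0.526783 = 11.747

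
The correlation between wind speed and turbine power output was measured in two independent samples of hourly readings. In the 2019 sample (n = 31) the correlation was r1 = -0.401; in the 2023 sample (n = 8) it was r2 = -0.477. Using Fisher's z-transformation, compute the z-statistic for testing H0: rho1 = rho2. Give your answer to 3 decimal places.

Fisher z-transforms: z1 = atanh(-0.401) = -0.424840, z2 = atanh(-0.477) = -0.519093; difference d = 0.094253
Var(d) = 1/28 + 1/5 = 0.0357143 + 0.2000000 = 0.2357143
z = d/√Var(d) = 0.094253 / √0.2357143 = 0.094253 / 0.485504 = 0.194

0.194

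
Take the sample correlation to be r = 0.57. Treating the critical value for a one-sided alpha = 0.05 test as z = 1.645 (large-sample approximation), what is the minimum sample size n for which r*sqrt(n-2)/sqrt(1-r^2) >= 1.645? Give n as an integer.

Need r·√(n−2)/√(1−r²) ≥ 1.645
√(n−2) ≥ 1.645·√(1−0.3249) / 0.57 = 1.645·0.821645 / 0.57 = 2.3712
n−2 ≥ 5.6226  ⇒  n ≥ 7.6226
Smallest integer n = 8

8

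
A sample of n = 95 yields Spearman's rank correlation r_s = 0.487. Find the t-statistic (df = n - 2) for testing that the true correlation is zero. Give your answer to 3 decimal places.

1 − r_s² = 1 − 0.237169 = 0.762831;  √(1−r_s²) = 0.873402
√(n−2) = √93 = 9.643651
t = r_s·√(n−2)/√(1−r_s²) = 0.487 · 9.643651 / 0.873402 = 5.377

5.377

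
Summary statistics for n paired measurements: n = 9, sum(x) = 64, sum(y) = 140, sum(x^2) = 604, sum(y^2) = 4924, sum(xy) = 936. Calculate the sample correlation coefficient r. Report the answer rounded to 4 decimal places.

Numerator: nΣxy − (Σx)(Σy) = 9·936 − (64)(140) = -536
Denominator: √[(nΣx²−(Σx)²)(nΣy²−(Σy)²)]
  nΣx²−(Σx)² = 9·604 − 4096 = 1340;  nΣy²−(Σy)² = 9·4924 − 19600 = 24716
  √(1340·24716) = √33119440 = 5754.9492
r = -536 / 5754.9492 = -0.0931

-0.0931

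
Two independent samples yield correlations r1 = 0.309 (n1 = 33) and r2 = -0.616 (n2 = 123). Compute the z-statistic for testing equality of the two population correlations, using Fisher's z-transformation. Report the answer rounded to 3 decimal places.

5.085

z1 = atanh(0.309) = 0.319439,  z2 = atanh(-0.616) = -0.718533
SE = √(1/(n1−3) + 1/(n2−3)) = √(1/30 + 1/120) = √(0.0333333 + 0.0083333) = √0.0416666 = 0.204124
z = (z1 − z2)/SE = (0.319439 − (-0.718533)) / 0.204124 = 1.037972 / 0.204124 = 5.085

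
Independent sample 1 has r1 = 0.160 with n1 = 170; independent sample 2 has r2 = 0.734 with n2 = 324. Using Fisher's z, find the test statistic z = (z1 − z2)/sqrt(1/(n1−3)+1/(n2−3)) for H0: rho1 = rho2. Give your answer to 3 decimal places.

-8.133

Fisher z-transforms: z1 = atanh(0.160) = 0.161387, z2 = atanh(0.734) = 0.937345; difference d = -0.775958
Var(d) = 1/167 + 1/321 = 0.0059880 + 0.0031153 = 0.0091033
z = d/√Var(d) = -0.775958 / √0.0091033 = -0.775958 / 0.095411 = -8.133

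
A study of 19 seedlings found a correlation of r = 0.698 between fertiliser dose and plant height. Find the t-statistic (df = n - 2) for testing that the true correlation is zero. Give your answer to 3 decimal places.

1 − r² = 1 − 0.487204 = 0.512796;  √(1−r²) = 0.716098
√(n−2) = √17 = 4.123106
t = r·√(n−2)/√(1−r²) = 0.698 · 4.123106 / 0.716098 = 4.019

4.019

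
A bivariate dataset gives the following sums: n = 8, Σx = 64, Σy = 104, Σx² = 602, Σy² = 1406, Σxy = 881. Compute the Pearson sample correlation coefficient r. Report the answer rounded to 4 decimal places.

Numerator: nΣxy − (Σx)(Σy) = 8·881 − (64)(104) = 392
Denominator: √[(nΣx²−(Σx)²)(nΣy²−(Σy)²)]
  nΣx²−(Σx)² = 8·602 − 4096 = 720;  nΣy²−(Σy)² = 8·1406 − 10816 = 432
  √(720·432) = √311040 = 557.7096
r = 392 / 557.7096 = 0.7029

0.7029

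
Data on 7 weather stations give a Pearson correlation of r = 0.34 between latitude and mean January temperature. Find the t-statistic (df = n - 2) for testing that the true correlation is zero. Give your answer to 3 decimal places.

0.808

t = r·√(n−2) / √(1−r²) with r = 0.34, n = 7
  = 0.34·√5 / √(1 − 0.1156)
  = 0.34·2.236068 / 0.940425
  = 0.760263 / 0.940425 = 0.808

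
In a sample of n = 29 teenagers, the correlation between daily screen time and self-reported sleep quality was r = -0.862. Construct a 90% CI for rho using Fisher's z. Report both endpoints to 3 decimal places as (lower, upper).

(-0.925, -0.752)

Fisher z: z_r = atanh(r) = ½·ln((1+(-0.862))/(1−(-0.862))) = -1.301076
SE(z) = 1/√(n−3) = 1/√26 = 0.196116
90% ⇒ z* = 1.645; margin = 1.645·0.196116 = 0.322611
CI on z-scale: (-1.623687, -0.978465)
Back-transform: tanh(-1.623687) = -0.925157, tanh(-0.978465) = -0.752401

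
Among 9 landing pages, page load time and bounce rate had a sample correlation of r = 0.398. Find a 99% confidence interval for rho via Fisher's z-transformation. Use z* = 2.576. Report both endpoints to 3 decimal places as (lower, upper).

(-0.558, 0.900)

z_r = atanh(0.398) = 0.421270;  SE = 1/√(n−3) = 1/√6 = 0.408248
z-limits: 0.421270 ± 2.576·0.408248 = 0.421270 ± 1.051647 = [-0.630377, 1.472917]
ρ-limits: (tanh -0.630377, tanh 1.472917) = (-0.558, 0.900)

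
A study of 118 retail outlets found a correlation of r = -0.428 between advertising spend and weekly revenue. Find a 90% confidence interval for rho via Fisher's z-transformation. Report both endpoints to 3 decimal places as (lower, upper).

(-0.545, -0.295)

Fisher z: z_r = atanh(r) = ½·ln((1+(-0.428))/(1−(-0.428))) = -0.457446
SE(z) = 1/√(n−3) = 1/√115 = 0.093250
90% ⇒ z* = 1.645; margin = 1.645·0.093250 = 0.153396
CI on z-scale: (-0.610842, -0.304050)
Back-transform: tanh(-0.610842) = -0.544720, tanh(-0.304050) = -0.295015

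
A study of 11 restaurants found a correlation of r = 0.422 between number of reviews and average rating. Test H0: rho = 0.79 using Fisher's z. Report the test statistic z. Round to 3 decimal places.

-1.757

z_r = atanh(0.422) = 0.450123,  z_0 = atanh(0.79) = 1.071432
SE = 1/√(n−3) = 1/√8 = 0.353553
z = (z_r − z_0)/SE = (0.450123 − 1.071432) / 0.353553 = -0.621309 / 0.353553 = -1.757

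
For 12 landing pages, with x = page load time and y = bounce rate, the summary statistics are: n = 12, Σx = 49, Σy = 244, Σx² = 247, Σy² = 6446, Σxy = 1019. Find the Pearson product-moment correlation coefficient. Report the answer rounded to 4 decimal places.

S_xy = nΣxy − ΣxΣy = 12·1019 − 49·244 = 12228 − 11956 = 272
S_xx = nΣx² − (Σx)² = 12·247 − 49² = 2964 − 2401 = 563
S_yy = nΣy² − (Σy)² = 12·6446 − 244² = 77352 − 59536 = 17816
r = S_xy / √(S_xx·S_yy) = 272 / √(563·17816) = 272 / √10030408 = 272 / 3167.0819 = 0.0859

0.0859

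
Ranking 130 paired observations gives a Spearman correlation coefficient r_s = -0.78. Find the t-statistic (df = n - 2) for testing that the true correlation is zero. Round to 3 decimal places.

-14.102

t = r_s·√(n−2) / √(1−r_s²) with r_s = -0.78, n = 130
  = -0.78·√128 / √(1 − 0.6084)
  = -0.78·11.313708 / 0.625780
  = -8.824692 / 0.625780 = -14.102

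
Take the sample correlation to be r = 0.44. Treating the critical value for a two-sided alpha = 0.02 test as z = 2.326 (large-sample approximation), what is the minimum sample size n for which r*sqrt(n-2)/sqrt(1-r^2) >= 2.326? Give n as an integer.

25

Need r·√(n−2)/√(1−r²) ≥ 2.326
√(n−2) ≥ 2.326·√(1−0.1936) / 0.44 = 2.326·0.897998 / 0.44 = 4.7471
n−2 ≥ 22.5350  ⇒  n ≥ 24.5350
Smallest integer n = 25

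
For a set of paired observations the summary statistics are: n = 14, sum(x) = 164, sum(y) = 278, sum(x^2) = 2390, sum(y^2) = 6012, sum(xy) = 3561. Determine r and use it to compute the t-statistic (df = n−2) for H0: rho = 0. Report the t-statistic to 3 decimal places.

2.840

S_xy = nΣxy − ΣxΣy = 14·3561 − 164·278 = 49854 − 45592 = 4262
S_xx = nΣx² − (Σx)² = 14·2390 − 164² = 33460 − 26896 = 6564
S_yy = nΣy² − (Σy)² = 14·6012 − 278² = 84168 − 77284 = 6884
r = S_xy / √(S_xx·S_yy) = 4262 / √(6564·6884) = 4262 / √45186576 = 4262 / 6722.0961 = 0.6340
t = r·√(n−2)/√(1−r²) = 0.6340·√12 / √(1−0.401956) = 2.196240 / 0.773333 = 2.840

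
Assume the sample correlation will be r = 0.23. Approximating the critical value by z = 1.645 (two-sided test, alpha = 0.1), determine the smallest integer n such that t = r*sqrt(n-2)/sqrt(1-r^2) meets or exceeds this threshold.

51

Need r·√(n−2)/√(1−r²) ≥ 1.645
√(n−2) ≥ 1.645·√(1−0.0529) / 0.23 = 1.645·0.973191 / 0.23 = 6.9604
n−2 ≥ 48.4472  ⇒  n ≥ 50.4472
Smallest integer n = 51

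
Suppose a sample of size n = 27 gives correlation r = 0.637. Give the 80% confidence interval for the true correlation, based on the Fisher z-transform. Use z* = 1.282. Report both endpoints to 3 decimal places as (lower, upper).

z_r = atanh(0.637) = 0.753109;  SE = 1/√(n−3) = 1/√24 = 0.204124
z-limits: 0.753109 ± 1.282·0.204124 = 0.753109 ± 0.261687 = [0.491422, 1.014796]
ρ-limits: (tanh 0.491422, tanh 1.014796) = (0.455, 0.768)

(0.455, 0.768)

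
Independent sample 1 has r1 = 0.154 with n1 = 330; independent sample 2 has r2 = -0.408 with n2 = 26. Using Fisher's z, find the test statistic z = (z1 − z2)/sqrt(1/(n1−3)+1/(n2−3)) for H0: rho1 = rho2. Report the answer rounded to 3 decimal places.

2.728

z1 = atanh(0.154) = 0.155235,  z2 = atanh(-0.408) = -0.433209
SE = √(1/(n1−3) + 1/(n2−3)) = √(1/327 + 1/23) = √(0.0030581 + 0.0434783) = √0.0465364 = 0.215723
z = (z1 − z2)/SE = (0.155235 − (-0.433209)) / 0.215723 = 0.588444 / 0.215723 = 2.728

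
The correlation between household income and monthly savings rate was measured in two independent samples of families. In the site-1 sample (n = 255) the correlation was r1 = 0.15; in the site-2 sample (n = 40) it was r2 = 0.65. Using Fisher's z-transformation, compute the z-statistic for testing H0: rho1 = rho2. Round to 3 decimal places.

Fisher z-transforms: z1 = atanh(0.15) = 0.151140, z2 = atanh(0.65) = 0.775299; difference d = -0.624159
Var(d) = 1/252 + 1/37 = 0.0039683 + 0.0270270 = 0.0309953
z = d/√Var(d) = -0.624159 / √0.0309953 = -0.624159 / 0.176055 = -3.545

-3.545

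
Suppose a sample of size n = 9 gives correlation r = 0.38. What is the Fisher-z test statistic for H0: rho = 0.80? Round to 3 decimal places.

-1.711

Fisher z: atanh(0.38) = 0.400060, atanh(0.80) = 1.098612
z = (z_r − z_0)·√(n−3) = (0.400060 − 1.098612)·√6 = -0.698552 · 2.449490 = -1.711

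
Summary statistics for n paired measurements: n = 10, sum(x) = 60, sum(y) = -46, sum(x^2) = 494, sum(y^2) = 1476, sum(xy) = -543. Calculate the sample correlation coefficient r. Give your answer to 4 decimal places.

-0.6487

Numerator: nΣxy − (Σx)(Σy) = 10·(-543) − (60)(-46) = -2670
Denominator: √[(nΣx²−(Σx)²)(nΣy²−(Σy)²)]
  nΣx²−(Σx)² = 10·494 − 3600 = 1340;  nΣy²−(Σy)² = 10·1476 − 2116 = 12644
  √(1340·12644) = √16942960 = 4116.1827
r = -2670 / 4116.1827 = -0.6487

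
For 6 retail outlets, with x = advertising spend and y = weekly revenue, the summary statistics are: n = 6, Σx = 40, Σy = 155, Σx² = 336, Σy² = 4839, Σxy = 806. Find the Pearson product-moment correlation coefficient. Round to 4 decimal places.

-0.9449

Numerator: nΣxy − (Σx)(Σy) = 6·806 − (40)(155) = -1364
Denominator: √[(nΣx²−(Σx)²)(nΣy²−(Σy)²)]
  nΣx²−(Σx)² = 6·336 − 1600 = 416;  nΣy²−(Σy)² = 6·4839 − 24025 = 5009
  √(416·5009) = √2083744 = 1443.5179
r = -1364 / 1443.5179 = -0.9449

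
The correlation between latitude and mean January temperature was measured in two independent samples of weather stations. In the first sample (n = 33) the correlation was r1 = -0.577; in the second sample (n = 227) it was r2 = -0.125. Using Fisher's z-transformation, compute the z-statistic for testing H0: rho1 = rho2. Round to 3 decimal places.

z1 = atanh(-0.577) = -0.657954,  z2 = atanh(-0.125) = -0.125657
SE = √(1/(n1−3) + 1/(n2−3)) = √(1/30 + 1/224) = √(0.0333333 + 0.0044643) = √0.0377976 = 0.194416
z = (z1 − z2)/SE = (-0.657954 − (-0.125657)) / 0.194416 = -0.532297 / 0.194416 = -2.738

-2.738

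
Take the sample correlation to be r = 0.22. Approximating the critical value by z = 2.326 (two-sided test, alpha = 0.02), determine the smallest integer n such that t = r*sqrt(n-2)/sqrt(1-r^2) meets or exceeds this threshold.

109

r√(n−2)/√(1−r²) ≥ 2.326  ⇔  n−2 ≥ (2.326)²·(1−r²)/r²
(1−r²)/r² = (1−0.0484)/0.0484 = 19.6612
n ≥ 2 + 5.410276·19.6612 = 2 + 106.3725 = 108.3725
⌈108.3725⌉ = 109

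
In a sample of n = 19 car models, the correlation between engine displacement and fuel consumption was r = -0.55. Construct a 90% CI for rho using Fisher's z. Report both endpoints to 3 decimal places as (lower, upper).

(-0.774, -0.204)

Fisher z: z_r = atanh(r) = ½·ln((1+(-0.55))/(1−(-0.55))) = -0.618381
SE(z) = 1/√(n−3) = 1/√16 = 0.250000
90% ⇒ z* = 1.645; margin = 1.645·0.250000 = 0.411250
CI on z-scale: (-1.029631, -0.207131)
Back-transform: tanh(-1.029631) = -0.773760, tanh(-0.207131) = -0.204219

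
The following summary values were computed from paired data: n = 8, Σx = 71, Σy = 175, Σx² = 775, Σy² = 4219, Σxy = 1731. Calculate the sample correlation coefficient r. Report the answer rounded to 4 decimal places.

Numerator: nΣxy − (Σx)(Σy) = 8·1731 − (71)(175) = 1423
Denominator: √[(nΣx²−(Σx)²)(nΣy²−(Σy)²)]
  nΣx²−(Σx)² = 8·775 − 5041 = 1159;  nΣy²−(Σy)² = 8·4219 − 30625 = 3127
  √(1159·3127) = √3624193 = 1903.7313
r = 1423 / 1903.7313 = 0.7475

0.7475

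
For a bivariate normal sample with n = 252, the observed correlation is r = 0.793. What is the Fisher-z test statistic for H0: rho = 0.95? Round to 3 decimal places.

-11.871

z_r = atanh(0.793) = 1.079463,  z_0 = atanh(0.95) = 1.831781
SE = 1/√(n−3) = 1/√249 = 0.063372
z = (z_r − z_0)/SE = (1.079463 − 1.831781) / 0.063372 = -0.752318 / 0.063372 = -11.871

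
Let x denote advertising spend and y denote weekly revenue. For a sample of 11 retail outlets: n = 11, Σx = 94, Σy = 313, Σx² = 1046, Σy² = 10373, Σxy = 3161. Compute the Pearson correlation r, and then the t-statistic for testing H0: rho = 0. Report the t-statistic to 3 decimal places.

4.219

S_xy = nΣxy − ΣxΣy = 11·3161 − 94·313 = 34771 − 29422 = 5349
S_xx = nΣx² − (Σx)² = 11·1046 − 94² = 11506 − 8836 = 2670
S_yy = nΣy² − (Σy)² = 11·10373 − 313² = 114103 − 97969 = 16134
r = S_xy / √(S_xx·S_yy) = 5349 / √(2670·16134) = 5349 / √43077780 = 5349 / 6563.3665 = 0.8150
t = r·√(n−2)/√(1−r²) = 0.8150·√9 / √(1−0.664225) = 2.445000 / 0.579461 = 4.219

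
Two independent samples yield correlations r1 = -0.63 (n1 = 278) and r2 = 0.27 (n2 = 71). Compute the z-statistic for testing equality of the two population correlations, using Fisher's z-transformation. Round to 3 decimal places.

-7.519

Fisher z-transforms: z1 = atanh(-0.63) = -0.741416, z2 = atanh(0.27) = 0.276864; difference d = -1.018280
Var(d) = 1/275 + 1/68 = 0.0036364 + 0.0147059 = 0.0183423
z = d/√Var(d) = -1.018280 / √0.0183423 = -1.018280 / 0.135434 = -7.519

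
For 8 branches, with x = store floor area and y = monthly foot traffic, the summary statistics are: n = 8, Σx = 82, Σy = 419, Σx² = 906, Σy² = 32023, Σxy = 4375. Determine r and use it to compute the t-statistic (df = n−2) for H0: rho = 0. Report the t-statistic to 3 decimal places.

0.243

Numerator: nΣxy − (Σx)(Σy) = 8·4375 − (82)(419) = 642
Denominator: √[(nΣx²−(Σx)²)(nΣy²−(Σy)²)]
  nΣx²−(Σx)² = 8·906 − 6724 = 524;  nΣy²−(Σy)² = 8·32023 − 175561 = 80623
  √(524·80623) = √42246452 = 6499.7271
r = 642 / 6499.7271 = 0.0988
t = r·√(n−2)/√(1−r²) = 0.0988·√6 / √(1−0.009761) = 0.242010 / 0.995108 = 0.243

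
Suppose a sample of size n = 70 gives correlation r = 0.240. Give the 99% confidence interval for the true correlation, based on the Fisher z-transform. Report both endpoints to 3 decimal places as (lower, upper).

z_r = atanh(0.240) = 0.244774;  SE = 1/√(n−3) = 1/√67 = 0.122169
z-limits: 0.244774 ± 2.576·0.122169 = 0.244774 ± 0.314707 = [-0.069933, 0.559481]
ρ-limits: (tanh -0.069933, tanh 0.559481) = (-0.070, 0.508)

(-0.070, 0.508)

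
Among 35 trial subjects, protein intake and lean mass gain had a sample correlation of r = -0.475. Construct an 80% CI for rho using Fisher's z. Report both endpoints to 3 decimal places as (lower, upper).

z_r = atanh(-0.475) = -0.516508;  SE = 1/√(n−3) = 1/√32 = 0.176777
z-limits: -0.516508 ± 1.282·0.176777 = -0.516508 ± 0.226628 = [-0.743136, -0.289880]
ρ-limits: (tanh -0.743136, tanh -0.289880) = (-0.631, -0.282)

(-0.631, -0.282)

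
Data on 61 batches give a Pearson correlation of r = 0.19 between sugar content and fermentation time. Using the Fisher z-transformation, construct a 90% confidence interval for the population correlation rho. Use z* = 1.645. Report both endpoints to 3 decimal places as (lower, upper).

(-0.024, 0.387)

Fisher z: z_r = atanh(r) = ½·ln((1+0.19)/(1−0.19)) = 0.192337
SE(z) = 1/√(n−3) = 1/√58 = 0.131306
90% ⇒ z* = 1.645; margin = 1.645·0.131306 = 0.215998
CI on z-scale: (-0.023661, 0.408335)
Back-transform: tanh(-0.023661) = -0.023657, tanh(0.408335) = 0.387058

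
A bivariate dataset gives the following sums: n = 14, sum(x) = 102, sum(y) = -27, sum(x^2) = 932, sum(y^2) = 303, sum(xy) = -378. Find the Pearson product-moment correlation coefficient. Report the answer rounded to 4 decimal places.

S_xy = nΣxy − ΣxΣy = 14·(-378) − 102·(-27) = -5292 − (-2754) = -2538
S_xx = nΣx² − (Σx)² = 14·932 − 102² = 13048 − 10404 = 2644
S_yy = nΣy² − (Σy)² = 14·303 − (-27)² = 4242 − 729 = 3513
r = S_xy / √(S_xx·S_yy) = -2538 / √(2644·3513) = -2538 / √9288372 = -2538 / 3047.6831 = -0.8328

-0.8328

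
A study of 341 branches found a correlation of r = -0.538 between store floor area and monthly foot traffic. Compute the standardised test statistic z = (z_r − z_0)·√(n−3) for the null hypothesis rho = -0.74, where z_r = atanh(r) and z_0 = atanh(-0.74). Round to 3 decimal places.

Fisher z: atanh(-0.538) = -0.601337, atanh(-0.74) = -0.950479
z = (z_r − z_0)·√(n−3) = (-0.601337 − (-0.950479))·√338 = 0.349142 · 18.384776 = 6.419

6.419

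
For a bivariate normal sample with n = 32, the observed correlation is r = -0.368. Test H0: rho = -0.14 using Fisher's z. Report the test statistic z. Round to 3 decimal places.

-1.320

z_r = atanh(-0.368) = -0.386108,  z_0 = atanh(-0.14) = -0.140926
SE = 1/√(n−3) = 1/√29 = 0.185695
z = (z_r − z_0)/SE = (-0.386108 − (-0.140926)) / 0.185695 = -0.245182 / 0.185695 = -1.320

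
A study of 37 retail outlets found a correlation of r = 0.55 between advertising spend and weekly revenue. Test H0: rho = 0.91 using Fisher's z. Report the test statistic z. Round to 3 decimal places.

-5.301

z_r = atanh(0.55) = 0.618381,  z_0 = atanh(0.91) = 1.527524
SE = 1/√(n−3) = 1/√34 = 0.171499
z = (z_r − z_0)/SE = (0.618381 − 1.527524) / 0.171499 = -0.909143 / 0.171499 = -5.301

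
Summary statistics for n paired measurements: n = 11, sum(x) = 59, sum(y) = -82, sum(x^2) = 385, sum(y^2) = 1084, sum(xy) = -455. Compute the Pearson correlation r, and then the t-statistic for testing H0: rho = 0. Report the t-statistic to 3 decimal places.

S_xy = nΣxy − ΣxΣy = 11·(-455) − 59·(-82) = -5005 − (-4838) = -167
S_xx = nΣx² − (Σx)² = 11·385 − 59² = 4235 − 3481 = 754
S_yy = nΣy² − (Σy)² = 11·1084 − (-82)² = 11924 − 6724 = 5200
r = S_xy / √(S_xx·S_yy) = -167 / √(754·5200) = -167 / √3920800 = -167 / 1980.1010 = -0.0843
t = r·√(n−2)/√(1−r²) = -0.0843·√9 / √(1−0.007106) = -0.252900 / 0.996441 = -0.254

-0.254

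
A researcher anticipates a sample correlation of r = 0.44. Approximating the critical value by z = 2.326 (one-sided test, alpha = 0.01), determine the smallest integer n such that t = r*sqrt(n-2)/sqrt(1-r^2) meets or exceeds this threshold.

r√(n−2)/√(1−r²) ≥ 2.326  ⇔  n−2 ≥ (2.326)²·(1−r²)/r²
(1−r²)/r² = (1−0.1936)/0.1936 = 4.1653
n ≥ 2 + 5.410276·4.1653 = 2 + 22.5354 = 24.5354
⌈24.5354⌉ = 25

25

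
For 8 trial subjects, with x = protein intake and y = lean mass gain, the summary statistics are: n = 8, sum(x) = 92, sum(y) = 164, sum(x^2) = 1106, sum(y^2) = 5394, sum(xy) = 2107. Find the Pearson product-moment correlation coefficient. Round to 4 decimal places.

0.7076

S_xy = nΣxy − ΣxΣy = 8·2107 − 92·164 = 16856 − 15088 = 1768
S_xx = nΣx² − (Σx)² = 8·1106 − 92² = 8848 − 8464 = 384
S_yy = nΣy² − (Σy)² = 8·5394 − 164² = 43152 − 26896 = 16256
r = S_xy / √(S_xx·S_yy) = 1768 / √(384·16256) = 1768 / √6242304 = 1768 / 2498.4603 = 0.7076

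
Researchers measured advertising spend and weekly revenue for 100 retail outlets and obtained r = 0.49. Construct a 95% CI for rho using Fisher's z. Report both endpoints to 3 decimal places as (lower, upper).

(0.325, 0.626)

Fisher z: z_r = atanh(r) = ½·ln((1+0.49)/(1−0.49)) = 0.536060
SE(z) = 1/√(n−3) = 1/√97 = 0.101535
95% ⇒ z* = 1.960; margin = 1.960·0.101535 = 0.199009
CI on z-scale: (0.337051, 0.735069)
Back-transform: tanh(0.337051) = 0.324842, tanh(0.735069) = 0.626157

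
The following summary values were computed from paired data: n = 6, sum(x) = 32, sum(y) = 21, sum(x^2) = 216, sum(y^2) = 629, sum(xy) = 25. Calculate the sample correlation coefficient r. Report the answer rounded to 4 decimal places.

-0.5482

S_xy = nΣxy − ΣxΣy = 6·25 − 32·21 = 150 − 672 = -522
S_xx = nΣx² − (Σx)² = 6·216 − 32² = 1296 − 1024 = 272
S_yy = nΣy² − (Σy)² = 6·629 − 21² = 3774 − 441 = 3333
r = S_xy / √(S_xx·S_yy) = -522 / √(272·3333) = -522 / √906576 = -522 / 952.1428 = -0.5482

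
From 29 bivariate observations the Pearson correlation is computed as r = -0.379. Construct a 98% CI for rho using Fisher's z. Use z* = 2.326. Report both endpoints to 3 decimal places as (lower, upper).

Fisher z: z_r = atanh(r) = ½·ln((1+(-0.379))/(1−(-0.379))) = -0.398891
SE(z) = 1/√(n−3) = 1/√26 = 0.196116
98% ⇒ z* = 2.326; margin = 2.326·0.196116 = 0.456166
CI on z-scale: (-0.855057, 0.057275)
Back-transform: tanh(-0.855057) = -0.693702, tanh(0.057275) = 0.057212

(-0.694, 0.057)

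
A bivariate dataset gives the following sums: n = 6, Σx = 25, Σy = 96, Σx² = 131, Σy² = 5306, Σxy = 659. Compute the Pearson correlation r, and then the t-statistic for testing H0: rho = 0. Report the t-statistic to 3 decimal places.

2.806

S_xy = nΣxy − ΣxΣy = 6·659 − 25·96 = 3954 − 2400 = 1554
S_xx = nΣx² − (Σx)² = 6·131 − 25² = 786 − 625 = 161
S_yy = nΣy² − (Σy)² = 6·5306 − 96² = 31836 − 9216 = 22620
r = S_xy / √(S_xx·S_yy) = 1554 / √(161·22620) = 1554 / √3641820 = 1554 / 1908.3553 = 0.8143
t = r·√(n−2)/√(1−r²) = 0.8143·√4 / √(1−0.663084) = 1.628600 / 0.580445 = 2.806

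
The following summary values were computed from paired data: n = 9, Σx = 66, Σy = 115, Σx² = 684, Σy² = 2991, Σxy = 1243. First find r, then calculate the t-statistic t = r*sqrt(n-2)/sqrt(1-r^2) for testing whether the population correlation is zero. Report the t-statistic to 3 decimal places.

S_xy = nΣxy − ΣxΣy = 9·1243 − 66·115 = 11187 − 7590 = 3597
S_xx = nΣx² − (Σx)² = 9·684 − 66² = 6156 − 4356 = 1800
S_yy = nΣy² − (Σy)² = 9·2991 − 115² = 26919 − 13225 = 13694
r = S_xy / √(S_xx·S_yy) = 3597 / √(1800·13694) = 3597 / √24649200 = 3597 / 4964.7961 = 0.7245
t = r·√(n−2)/√(1−r²) = 0.7245·√7 / √(1−0.524900) = 1.916847 / 0.689275 = 2.781

2.781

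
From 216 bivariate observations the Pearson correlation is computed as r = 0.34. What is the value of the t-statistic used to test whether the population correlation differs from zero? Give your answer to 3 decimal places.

5.289

1 − r² = 1 − 0.1156 = 0.8844;  √(1−r²) = 0.940425
√(n−2) = √214 = 14.628739
t = r·√(n−2)/√(1−r²) = 0.34 · 14.628739 / 0.940425 = 5.289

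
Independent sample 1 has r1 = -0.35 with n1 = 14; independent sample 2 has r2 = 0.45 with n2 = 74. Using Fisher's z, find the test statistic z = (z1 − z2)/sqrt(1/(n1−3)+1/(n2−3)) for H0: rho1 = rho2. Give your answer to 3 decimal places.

-2.624

z1 = atanh(-0.35) = -0.365444,  z2 = atanh(0.45) = 0.484700
SE = √(1/(n1−3) + 1/(n2−3)) = √(1/11 + 1/71) = √(0.0909091 + 0.0140845) = √0.1049936 = 0.324027
z = (z1 − z2)/SE = (-0.365444 − 0.484700) / 0.324027 = -0.850144 / 0.324027 = -2.624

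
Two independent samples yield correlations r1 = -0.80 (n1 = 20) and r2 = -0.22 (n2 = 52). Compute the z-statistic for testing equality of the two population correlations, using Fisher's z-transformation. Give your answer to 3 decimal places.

Fisher z-transforms: z1 = atanh(-0.80) = -1.098612, z2 = atanh(-0.22) = -0.223656; difference d = -0.874956
Var(d) = 1/17 + 1/49 = 0.0588235 + 0.0204082 = 0.0792317
z = d/√Var(d) = -0.874956 / √0.0792317 = -0.874956 / 0.281481 = -3.108

-3.108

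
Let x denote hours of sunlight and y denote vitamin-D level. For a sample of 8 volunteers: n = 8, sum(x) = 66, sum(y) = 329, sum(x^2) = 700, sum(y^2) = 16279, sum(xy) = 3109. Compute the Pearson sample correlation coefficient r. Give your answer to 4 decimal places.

S_xy = nΣxy − ΣxΣy = 8·3109 − 66·329 = 24872 − 21714 = 3158
S_xx = nΣx² − (Σx)² = 8·700 − 66² = 5600 − 4356 = 1244
S_yy = nΣy² − (Σy)² = 8·16279 − 329² = 130232 − 108241 = 21991
r = S_xy / √(S_xx·S_yy) = 3158 / √(1244·21991) = 3158 / √27356804 = 3158 / 5230.3732 = 0.6038

0.6038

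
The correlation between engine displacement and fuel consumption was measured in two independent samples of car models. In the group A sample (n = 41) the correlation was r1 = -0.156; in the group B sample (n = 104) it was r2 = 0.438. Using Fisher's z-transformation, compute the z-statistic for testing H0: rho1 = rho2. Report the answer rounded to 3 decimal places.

-3.295

Fisher z-transforms: z1 = atanh(-0.156) = -0.157284, z2 = atanh(0.438) = 0.469753; difference d = -0.627037
Var(d) = 1/38 + 1/101 = 0.0263158 + 0.0099010 = 0.0362168
z = d/√Var(d) = -0.627037 / √0.0362168 = -0.627037 / 0.190307 = -3.295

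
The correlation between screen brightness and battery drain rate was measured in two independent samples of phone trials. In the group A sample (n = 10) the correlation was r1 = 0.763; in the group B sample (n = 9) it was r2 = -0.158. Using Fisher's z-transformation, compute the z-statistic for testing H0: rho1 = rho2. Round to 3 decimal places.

z1 = atanh(0.763) = 1.003356,  z2 = atanh(-0.158) = -0.159335
SE = √(1/(n1−3) + 1/(n2−3)) = √(1/7 + 1/6) = √(0.1428571 + 0.1666667) = √0.3095238 = 0.556349
z = (z1 − z2)/SE = (1.003356 − (-0.159335)) / 0.556349 = 1.162691 / 0.556349 = 2.090

2.090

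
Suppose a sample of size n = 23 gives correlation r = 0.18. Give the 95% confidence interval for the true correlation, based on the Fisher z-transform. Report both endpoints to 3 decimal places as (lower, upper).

(-0.251, 0.551)

z_r = atanh(0.18) = 0.181983;  SE = 1/√(n−3) = 1/√20 = 0.223607
z-limits: 0.181983 ± 1.960·0.223607 = 0.181983 ± 0.438270 = [-0.256287, 0.620253]
ρ-limits: (tanh -0.256287, tanh 0.620253) = (-0.251, 0.551)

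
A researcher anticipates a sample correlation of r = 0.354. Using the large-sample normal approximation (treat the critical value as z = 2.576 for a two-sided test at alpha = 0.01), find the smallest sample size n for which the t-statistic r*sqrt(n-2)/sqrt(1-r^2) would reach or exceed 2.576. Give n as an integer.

49

Need r·√(n−2)/√(1−r²) ≥ 2.576
√(n−2) ≥ 2.576·√(1−0.125316) / 0.354 = 2.576·0.935245 / 0.354 = 6.8056
n−2 ≥ 46.3162  ⇒  n ≥ 48.3162
Smallest integer n = 49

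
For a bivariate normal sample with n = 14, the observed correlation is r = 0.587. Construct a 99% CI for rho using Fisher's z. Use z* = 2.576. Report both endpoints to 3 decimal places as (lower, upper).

(-0.103, 0.896)

z_r = atanh(0.587) = 0.673077;  SE = 1/√(n−3) = 1/√11 = 0.301511
z-limits: 0.673077 ± 2.576·0.301511 = 0.673077 ± 0.776692 = [-0.103615, 1.449769]
ρ-limits: (tanh -0.103615, tanh 1.449769) = (-0.103, 0.896)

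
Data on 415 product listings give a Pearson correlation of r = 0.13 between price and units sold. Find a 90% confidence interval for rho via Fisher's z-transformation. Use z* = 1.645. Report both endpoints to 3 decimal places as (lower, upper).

z_r = atanh(0.13) = 0.130740;  SE = 1/√(n−3) = 1/√412 = 0.049266
z-limits: 0.130740 ± 1.645·0.049266 = 0.130740 ± 0.081043 = [0.049697, 0.211783]
ρ-limits: (tanh 0.049697, tanh 0.211783) = (0.050, 0.209)

(0.050, 0.209)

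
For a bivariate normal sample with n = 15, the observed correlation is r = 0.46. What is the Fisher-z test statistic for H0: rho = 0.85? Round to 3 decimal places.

-2.629

Fisher z: atanh(0.46) = 0.497311, atanh(0.85) = 1.256153
z = (z_r − z_0)·√(n−3) = (0.497311 − 1.256153)·√12 = -0.758842 · 3.464102 = -2.629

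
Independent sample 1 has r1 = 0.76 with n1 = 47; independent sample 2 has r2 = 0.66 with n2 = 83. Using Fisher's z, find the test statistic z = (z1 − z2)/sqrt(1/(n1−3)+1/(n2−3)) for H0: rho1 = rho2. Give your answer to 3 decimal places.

1.084

Fisher z-transforms: z1 = atanh(0.76) = 0.996215, z2 = atanh(0.66) = 0.792814; difference d = 0.203401
Var(d) = 1/44 + 1/80 = 0.0227273 + 0.0125000 = 0.0352273
z = d/√Var(d) = 0.203401 / √0.0352273 = 0.203401 / 0.187689 = 1.084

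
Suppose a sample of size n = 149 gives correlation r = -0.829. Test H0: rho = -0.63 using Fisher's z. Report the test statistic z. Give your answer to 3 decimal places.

-5.359

Fisher z: atanh(-0.829) = -1.184931, atanh(-0.63) = -0.741416
z = (z_r − z_0)·√(n−3) = (-1.184931 − (-0.741416))·√146 = -0.443515 · 12.083046 = -5.359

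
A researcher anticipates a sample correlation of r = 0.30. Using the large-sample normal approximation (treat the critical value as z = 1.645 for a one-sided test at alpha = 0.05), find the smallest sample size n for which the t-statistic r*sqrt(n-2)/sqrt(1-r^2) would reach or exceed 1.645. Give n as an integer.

Need r·√(n−2)/√(1−r²) ≥ 1.645
√(n−2) ≥ 1.645·√(1−0.0900) / 0.30 = 1.645·0.953939 / 0.30 = 5.2308
n−2 ≥ 27.3613  ⇒  n ≥ 29.3613
Smallest integer n = 30

30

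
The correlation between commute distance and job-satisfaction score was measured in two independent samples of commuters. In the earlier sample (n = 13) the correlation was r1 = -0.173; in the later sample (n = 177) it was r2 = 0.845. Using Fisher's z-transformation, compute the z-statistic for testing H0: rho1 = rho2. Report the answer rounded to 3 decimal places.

Fisher z-transforms: z1 = atanh(-0.173) = -0.174758, z2 = atanh(0.845) = 1.238405; difference d = -1.413163
Var(d) = 1/10 + 1/174 = 0.1000000 + 0.0057471 = 0.1057471
z = d/√Var(d) = -1.413163 / √0.1057471 = -1.413163 / 0.325188 = -4.346

-4.346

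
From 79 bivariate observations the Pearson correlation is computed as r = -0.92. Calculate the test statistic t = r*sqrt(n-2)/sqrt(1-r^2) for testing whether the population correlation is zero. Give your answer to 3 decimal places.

-20.599

1 − r² = 1 − 0.8464 = 0.1536;  √(1−r²) = 0.391918
√(n−2) = √77 = 8.774964
t = r·√(n−2)/√(1−r²) = -0.92 · 8.774964 / 0.391918 = -20.599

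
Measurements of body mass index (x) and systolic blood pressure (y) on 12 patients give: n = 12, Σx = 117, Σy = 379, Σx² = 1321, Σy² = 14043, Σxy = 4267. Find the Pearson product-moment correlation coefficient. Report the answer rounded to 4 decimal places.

0.9354

S_xy = nΣxy − ΣxΣy = 12·4267 − 117·379 = 51204 − 44343 = 6861
S_xx = nΣx² − (Σx)² = 12·1321 − 117² = 15852 − 13689 = 2163
S_yy = nΣy² − (Σy)² = 12·14043 − 379² = 168516 − 143641 = 24875
r = S_xy / √(S_xx·S_yy) = 6861 / √(2163·24875) = 6861 / √53804625 = 6861 / 7335.1636 = 0.9354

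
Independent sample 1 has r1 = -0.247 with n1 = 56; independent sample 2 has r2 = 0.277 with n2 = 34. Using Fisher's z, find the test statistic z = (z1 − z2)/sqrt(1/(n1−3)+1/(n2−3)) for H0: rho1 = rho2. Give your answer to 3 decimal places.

Fisher z-transforms: z1 = atanh(-0.247) = -0.252215, z2 = atanh(0.277) = 0.284430; difference d = -0.536645
Var(d) = 1/53 + 1/31 = 0.0188679 + 0.0322581 = 0.0511260
z = d/√Var(d) = -0.536645 / √0.0511260 = -0.536645 / 0.226111 = -2.373

-2.373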